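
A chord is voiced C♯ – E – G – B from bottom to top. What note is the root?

C#

Reordering C#, E, G, B into stacked thirds gives C#–E–G–B; the bottom of that stack, C#, is the root.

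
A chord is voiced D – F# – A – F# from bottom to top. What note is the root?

D

The distinct letter names are D, F#, A. Arranged as a stack of thirds they read D–F#–A, so D is the root (a D major triad).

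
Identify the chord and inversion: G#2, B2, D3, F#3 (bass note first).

Reducing to letter names: G#, B, D, F#. These stack in thirds as G#–B–D–F# — a G# half-diminished seventh chord.
The lowest note is G#, the root of the chord, so this is root position (figured bass 7).

G# half-diminished seventh, root position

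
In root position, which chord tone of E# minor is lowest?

E#

In root position the root is lowest. For E# minor (E#–G#–B#) that is E#.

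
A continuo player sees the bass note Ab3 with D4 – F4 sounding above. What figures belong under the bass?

6/4

The notes Ab, D, F stack in thirds as D–F–Ab — a D diminished triad. The bass Ab is the fifth, so this is second inversion: figured 6/4.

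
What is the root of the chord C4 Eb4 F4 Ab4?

F

The distinct letter names are C, Eb, F, Ab. Arranged as a stack of thirds they read F–Ab–C–Eb, so F is the root (an F minor seventh chord).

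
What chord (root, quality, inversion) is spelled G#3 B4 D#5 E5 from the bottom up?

E major seventh, first inversion

The distinct note names are G#, B, D#, E. Stacked in thirds they read E–G#–B–D#, which is a major seventh chord on E.
The lowest note is G#, the third of the chord, so this is first inversion (figured bass 6/5).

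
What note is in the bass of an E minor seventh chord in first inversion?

G

E minor seventh is E–G–B–D. First inversion places the third in the bass: G.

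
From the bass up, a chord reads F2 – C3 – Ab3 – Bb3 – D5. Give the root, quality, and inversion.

Bb dominant ninth, second inversion

Reducing to letter names: F, C, Ab, Bb, D. These stack in thirds as Bb–D–F–Ab–C — a Bb dominant ninth chord.
F is the fifth of Bb dominant ninth; fifth in the bass means second inversion.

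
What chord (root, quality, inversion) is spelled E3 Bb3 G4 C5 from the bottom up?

The distinct note names are E, Bb, G, C. Stacked in thirds they read C–E–G–Bb, which is a dominant seventh chord on C.
With the third (E) in the bass, the chord is in first inversion (figured bass 6/5).

C dominant seventh, first inversion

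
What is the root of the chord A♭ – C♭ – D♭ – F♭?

Ab, Cb, Db, Fb are the tones of a Db minor seventh chord (Db–Fb–Ab–Cb), making Db the root.

Db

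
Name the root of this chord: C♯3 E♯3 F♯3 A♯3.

C#, E#, F#, A# are the tones of an F# major seventh chord (F#–A#–C#–E#), making F# the root.

F#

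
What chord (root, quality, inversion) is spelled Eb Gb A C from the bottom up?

A diminished seventh, second inversion

The pitch classes Eb, Gb, A, C arrange in thirds as A–C–Eb–Gb: an A diminished seventh chord.
Eb is the fifth of A diminished seventh; fifth in the bass means second inversion (figured bass 4/3).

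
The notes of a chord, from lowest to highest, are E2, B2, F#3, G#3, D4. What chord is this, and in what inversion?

Reducing to letter names: E, B, F#, G#, D. These stack in thirds as E–G#–B–D–F# — an E dominant ninth chord.
The lowest note is E, the root of the chord, so this is root position.

E dominant ninth, root position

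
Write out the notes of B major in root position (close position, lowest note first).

Spelling B major: B–D#–F#. In root position the root is bass, giving B, D#, F# from the bottom.

B, D#, F#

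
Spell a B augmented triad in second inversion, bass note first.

B augmented is B–D#–F##. Second inversion puts the fifth (F##) in the bass, with the remaining tones above: F##, B, D#.

F##, B, D#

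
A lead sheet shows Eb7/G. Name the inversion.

first inversion

Eb7/G means Eb dominant seventh with G in the bass. G is the third of Eb dominant seventh (Eb–G–Bb–Db), so this is first inversion.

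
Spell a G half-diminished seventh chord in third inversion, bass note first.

Spelling G half-diminished seventh: G–Bb–Db–F. In third inversion the seventh is bass, giving F, G, Bb, Db from the bottom.

F, G, Bb, Db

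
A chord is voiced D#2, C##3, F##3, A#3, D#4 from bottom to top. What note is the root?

The distinct letter names are D#, C##, F##, A#. Arranged as a stack of thirds they read D#–F##–A#–C##, so D# is the root (a D# major seventh chord).

D#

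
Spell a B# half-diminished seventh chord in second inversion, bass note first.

Spelling B# half-diminished seventh: B#–D#–F#–A#. In second inversion the fifth is bass, giving F#, A#, B#, D# from the bottom.

F#, A#, B#, D#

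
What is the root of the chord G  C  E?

C

The distinct letter names are G, C, E. Arranged as a stack of thirds they read C–E–G, so C is the root (a C major triad).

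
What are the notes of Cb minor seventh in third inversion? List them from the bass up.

The chord tones are Cb–Ebb–Gb–Bbb. With the seventh (Bbb) lowest for third inversion: Bbb, Cb, Ebb, Gb.

Bbb, Cb, Ebb, Gb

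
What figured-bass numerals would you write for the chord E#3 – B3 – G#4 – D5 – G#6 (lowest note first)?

The notes E#, B, G#, D stack in thirds as E#–G#–B–D — an E# diminished seventh chord. The bass E# is the root, so this is root position: figured 7.

7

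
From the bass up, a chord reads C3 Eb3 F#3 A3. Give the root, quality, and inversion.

Reducing to letter names: C, Eb, F#, A. These stack in thirds as F#–A–C–Eb — an F# diminished seventh chord.
With the fifth (C) in the bass, the chord is in second inversion (figured bass 4/3).

F# diminished seventh, second inversion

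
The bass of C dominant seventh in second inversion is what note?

C dominant seventh is C–E–G–Bb. Second inversion places the fifth in the bass: G.

G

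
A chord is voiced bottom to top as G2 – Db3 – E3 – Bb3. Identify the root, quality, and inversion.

The pitch classes G, Db, E, Bb arrange in thirds as E–G–Bb–Db: an E diminished seventh chord.
With the third (G) in the bass, the chord is in first inversion (figured bass 6/5).

E diminished seventh, first inversion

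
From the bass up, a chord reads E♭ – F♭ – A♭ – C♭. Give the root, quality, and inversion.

The pitch classes Eb, Fb, Ab, Cb arrange in thirds as Fb–Ab–Cb–Eb: an Fb major seventh chord.
With the seventh (Eb) in the bass, the chord is in third inversion (figured bass 4/2).

Fb major seventh, third inversion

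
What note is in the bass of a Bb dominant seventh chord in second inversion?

F

Bb dominant seventh is Bb–D–F–Ab. Second inversion places the fifth in the bass: F.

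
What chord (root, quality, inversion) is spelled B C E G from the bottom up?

C major seventh, third inversion

The distinct note names are B, C, E, G. Stacked in thirds they read C–E–G–B, which is a major seventh chord on C.
B is the seventh of C major seventh; seventh in the bass means third inversion (figured bass 4/2).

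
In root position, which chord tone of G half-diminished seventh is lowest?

G

In root position the root is lowest. For G half-diminished seventh (G–Bb–Db–F) that is G.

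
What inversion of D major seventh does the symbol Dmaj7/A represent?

second inversion

Dmaj7/A means D major seventh with A in the bass. A is the fifth of D major seventh (D–F#–A–C#), so this is second inversion.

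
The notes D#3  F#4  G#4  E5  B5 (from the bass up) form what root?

E

The distinct letter names are D#, F#, G#, E, B. Arranged as a stack of thirds they read E–G#–B–D#–F#, so E is the root (an E major ninth chord).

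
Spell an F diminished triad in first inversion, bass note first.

F diminished is F–Ab–Cb. First inversion puts the third (Ab) in the bass, with the remaining tones above: Ab, Cb, F.

Ab, Cb, F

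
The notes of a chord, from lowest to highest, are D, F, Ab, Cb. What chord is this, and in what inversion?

D diminished seventh, root position

The pitch classes D, F, Ab, Cb arrange in thirds as D–F–Ab–Cb: a D diminished seventh chord.
The lowest note is D, the root of the chord, so this is root position (figured bass 7).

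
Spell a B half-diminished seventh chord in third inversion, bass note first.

Spelling B half-diminished seventh: B–D–F–A. In third inversion the seventh is bass, giving A, B, D, F from the bottom.

A, B, D, F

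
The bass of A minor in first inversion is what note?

In first inversion the third is lowest. For A minor (A–C–E) that is C.

C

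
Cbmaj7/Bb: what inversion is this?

third inversion

Cbmaj7/Bb means Cb major seventh with Bb in the bass. Bb is the seventh of Cb major seventh (Cb–Eb–Gb–Bb), so this is third inversion.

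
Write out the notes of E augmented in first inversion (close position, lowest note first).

The chord tones are E–G#–B#. With the third (G#) lowest for first inversion: G#, B#, E.

G#, B#, E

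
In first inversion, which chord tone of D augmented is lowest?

F#

In first inversion the third is lowest. For D augmented (D–F#–A#) that is F#.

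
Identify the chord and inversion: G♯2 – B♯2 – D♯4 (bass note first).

G# major, root position

The pitch classes G#, B#, D# arrange in thirds as G#–B#–D#: a G# major triad.
G# is the root of G# major; root in the bass means root position (figured bass 5/3).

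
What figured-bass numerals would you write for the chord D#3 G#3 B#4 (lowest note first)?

The notes D#, G#, B# stack in thirds as G#–B#–D# — a G# major triad. The bass D# is the fifth, so this is second inversion: figured 6/4.

6/4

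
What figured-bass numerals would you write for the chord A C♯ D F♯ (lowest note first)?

4/3

The notes A, C#, D, F# stack in thirds as D–F#–A–C# — a D major seventh chord. The bass A is the fifth, so this is second inversion: figured 4/3.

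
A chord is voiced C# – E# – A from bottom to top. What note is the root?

A

The distinct letter names are C#, E#, A. Arranged as a stack of thirds they read A–C#–E#, so A is the root (an A augmented triad).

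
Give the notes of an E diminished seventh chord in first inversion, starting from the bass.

E diminished seventh is E–G–Bb–Db. First inversion puts the third (G) in the bass, with the remaining tones above: G, Bb, Db, E.

G, Bb, Db, E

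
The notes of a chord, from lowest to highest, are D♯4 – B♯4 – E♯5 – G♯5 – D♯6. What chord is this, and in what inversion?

E# minor seventh, third inversion

Reducing to letter names: D#, B#, E#, G#. These stack in thirds as E#–G#–B#–D# — an E# minor seventh chord.
D# is the seventh of E# minor seventh; seventh in the bass means third inversion (figured bass 4/2).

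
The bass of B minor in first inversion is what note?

B minor is B–D–F#. First inversion places the third in the bass: D.

D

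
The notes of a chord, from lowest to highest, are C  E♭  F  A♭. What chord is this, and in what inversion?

F minor seventh, second inversion

Reducing to letter names: C, Eb, F, Ab. These stack in thirds as F–Ab–C–Eb — an F minor seventh chord.
With the fifth (C) in the bass, the chord is in second inversion (figured bass 4/3).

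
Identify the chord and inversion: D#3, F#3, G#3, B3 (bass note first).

G# minor seventh, second inversion

The pitch classes D#, F#, G#, B arrange in thirds as G#–B–D#–F#: a G# minor seventh chord.
D# is the fifth of G# minor seventh; fifth in the bass means second inversion (figured bass 4/3).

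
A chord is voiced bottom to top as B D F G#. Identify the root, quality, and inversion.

The pitch classes B, D, F, G# arrange in thirds as G#–B–D–F: a G# diminished seventh chord.
The lowest note is B, the third of the chord, so this is first inversion (figured bass 6/5).

G# diminished seventh, first inversion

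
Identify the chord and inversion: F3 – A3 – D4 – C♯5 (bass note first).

D minor-major seventh, first inversion

The distinct note names are F, A, D, C#. Stacked in thirds they read D–F–A–C#, which is a minor-major seventh chord on D.
F is the third of D minor-major seventh; third in the bass means first inversion (figured bass 6/5).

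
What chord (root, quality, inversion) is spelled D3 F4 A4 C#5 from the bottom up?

The distinct note names are D, F, A, C#. Stacked in thirds they read D–F–A–C#, which is a minor-major seventh chord on D.
With the root (D) in the bass, the chord is in root position (figured bass 7).

D minor-major seventh, root position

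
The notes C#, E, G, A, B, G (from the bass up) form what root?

A

C#, E, G, A, B are the tones of an A dominant ninth chord (A–C#–E–G–B), making A the root.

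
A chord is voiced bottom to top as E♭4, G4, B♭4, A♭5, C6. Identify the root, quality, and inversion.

The pitch classes Eb, G, Bb, Ab, C arrange in thirds as Ab–C–Eb–G–Bb: an Ab major ninth chord.
With the fifth (Eb) in the bass, the chord is in second inversion.

Ab major ninth, second inversion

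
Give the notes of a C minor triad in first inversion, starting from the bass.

Eb, G, C

Spelling C minor: C–Eb–G. In first inversion the third is bass, giving Eb, G, C from the bottom.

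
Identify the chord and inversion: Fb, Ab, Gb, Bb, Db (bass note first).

The pitch classes Fb, Ab, Gb, Bb, Db arrange in thirds as Gb–Bb–Db–Fb–Ab: a Gb dominant ninth chord.
The lowest note is Fb, the seventh of the chord, so this is third inversion.

Gb dominant ninth, third inversion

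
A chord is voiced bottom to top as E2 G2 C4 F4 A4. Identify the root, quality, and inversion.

F major ninth, third inversion

The pitch classes E, G, C, F, A arrange in thirds as F–A–C–E–G: an F major ninth chord.
The lowest note is E, the seventh of the chord, so this is third inversion.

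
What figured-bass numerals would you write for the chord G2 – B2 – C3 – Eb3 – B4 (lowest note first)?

The notes G, B, C, Eb stack in thirds as C–Eb–G–B — a C minor-major seventh chord. The bass G is the fifth, so this is second inversion: figured 4/3.

4/3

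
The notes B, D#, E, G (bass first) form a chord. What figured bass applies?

4/3

The notes B, D#, E, G stack in thirds as E–G–B–D# — an E minor-major seventh chord. The bass B is the fifth, so this is second inversion: figured 4/3.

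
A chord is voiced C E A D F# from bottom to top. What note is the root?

D

C, E, A, D, F# are the tones of a D dominant ninth chord (D–F#–A–C–E), making D the root.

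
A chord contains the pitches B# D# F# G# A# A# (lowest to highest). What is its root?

B#, D#, F#, G#, A# are the tones of a G# dominant ninth chord (G#–B#–D#–F#–A#), making G# the root.

G#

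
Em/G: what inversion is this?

Em/G means E minor with G in the bass. G is the third of E minor (E–G–B), so this is first inversion.

first inversion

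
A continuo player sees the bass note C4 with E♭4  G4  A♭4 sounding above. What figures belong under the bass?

The notes C, Eb, G, Ab stack in thirds as Ab–C–Eb–G — an Ab major seventh chord. The bass C is the third, so this is first inversion: figured 6/5.

6/5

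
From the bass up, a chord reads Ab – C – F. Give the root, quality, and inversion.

The distinct note names are Ab, C, F. Stacked in thirds they read F–Ab–C, which is a minor triad on F.
Ab is the third of F minor; third in the bass means first inversion (figured bass 6).

F minor, first inversion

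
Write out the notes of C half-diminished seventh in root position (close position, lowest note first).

C, Eb, Gb, Bb

Spelling C half-diminished seventh: C–Eb–Gb–Bb. In root position the root is bass, giving C, Eb, Gb, Bb from the bottom.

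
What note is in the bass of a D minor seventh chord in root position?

D

In root position the root is lowest. For D minor seventh (D–F–A–C) that is D.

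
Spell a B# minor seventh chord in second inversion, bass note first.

F##, A#, B#, D#

The chord tones are B#–D#–F##–A#. With the fifth (F##) lowest for second inversion: F##, A#, B#, D#.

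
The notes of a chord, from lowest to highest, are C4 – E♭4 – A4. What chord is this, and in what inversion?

Reducing to letter names: C, Eb, A. These stack in thirds as A–C–Eb — an A diminished triad.
C is the third of A diminished; third in the bass means first inversion (figured bass 6).

A diminished, first inversion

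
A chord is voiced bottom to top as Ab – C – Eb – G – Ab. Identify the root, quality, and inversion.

Ab major seventh, root position

The pitch classes Ab, C, Eb, G arrange in thirds as Ab–C–Eb–G: an Ab major seventh chord.
With the root (Ab) in the bass, the chord is in root position (figured bass 7).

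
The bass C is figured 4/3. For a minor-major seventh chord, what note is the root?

F

The figures 4/3 mean the fifth of the chord is in the bass. If C is the fifth of a minor-major seventh chord, the root is F (chord tones F–Ab–C–E).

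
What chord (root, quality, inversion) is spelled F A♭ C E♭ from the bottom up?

F minor seventh, root position

Reducing to letter names: F, Ab, C, Eb. These stack in thirds as F–Ab–C–Eb — an F minor seventh chord.
F is the root of F minor seventh; root in the bass means root position (figured bass 7).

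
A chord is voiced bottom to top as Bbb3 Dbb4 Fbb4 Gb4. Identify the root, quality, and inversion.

Gb diminished seventh, first inversion

The distinct note names are Bbb, Dbb, Fbb, Gb. Stacked in thirds they read Gb–Bbb–Dbb–Fbb, which is a diminished seventh chord on Gb.
With the third (Bbb) in the bass, the chord is in first inversion (figured bass 6/5).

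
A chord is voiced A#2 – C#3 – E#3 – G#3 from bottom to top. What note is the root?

A#, C#, E#, G# are the tones of an A# minor seventh chord (A#–C#–E#–G#), making A# the root.

A#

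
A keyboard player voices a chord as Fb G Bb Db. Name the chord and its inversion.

The pitch classes Fb, G, Bb, Db arrange in thirds as G–Bb–Db–Fb: a G diminished seventh chord.
Fb is the seventh of G diminished seventh; seventh in the bass means third inversion (figured bass 4/2).

G diminished seventh, third inversion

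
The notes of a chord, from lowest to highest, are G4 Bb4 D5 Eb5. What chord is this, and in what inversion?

The pitch classes G, Bb, D, Eb arrange in thirds as Eb–G–Bb–D: an Eb major seventh chord.
G is the third of Eb major seventh; third in the bass means first inversion (figured bass 6/5).

Eb major seventh, first inversion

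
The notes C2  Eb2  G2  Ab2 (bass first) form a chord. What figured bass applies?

6/5

The notes C, Eb, G, Ab stack in thirds as Ab–C–Eb–G — an Ab major seventh chord. The bass C is the third, so this is first inversion: figured 6/5.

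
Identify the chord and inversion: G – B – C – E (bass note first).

The distinct note names are G, B, C, E. Stacked in thirds they read C–E–G–B, which is a major seventh chord on C.
With the fifth (G) in the bass, the chord is in second inversion (figured bass 4/3).

C major seventh, second inversion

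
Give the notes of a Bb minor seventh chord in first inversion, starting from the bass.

Db, F, Ab, Bb

The chord tones are Bb–Db–F–Ab. With the third (Db) lowest for first inversion: Db, F, Ab, Bb.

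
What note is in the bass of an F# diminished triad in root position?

The root of F# diminished (F#–A–C) is F#; that is the bass in root position.

F#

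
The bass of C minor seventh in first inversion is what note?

The third of C minor seventh (C–Eb–G–Bb) is Eb; that is the bass in first inversion.

Eb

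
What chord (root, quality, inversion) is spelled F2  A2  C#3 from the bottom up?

Reducing to letter names: F, A, C#. These stack in thirds as F–A–C# — an F augmented triad.
With the root (F) in the bass, the chord is in root position (figured bass 5/3).

F augmented, root position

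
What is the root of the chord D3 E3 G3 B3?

D, E, G, B are the tones of an E minor seventh chord (E–G–B–D), making E the root.

E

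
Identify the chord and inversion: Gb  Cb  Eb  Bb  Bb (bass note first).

Reducing to letter names: Gb, Cb, Eb, Bb. These stack in thirds as Cb–Eb–Gb–Bb — a Cb major seventh chord.
With the fifth (Gb) in the bass, the chord is in second inversion (figured bass 4/3).

Cb major seventh, second inversion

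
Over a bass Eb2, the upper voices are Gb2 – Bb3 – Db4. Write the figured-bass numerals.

7

The notes Eb, Gb, Bb, Db stack in thirds as Eb–Gb–Bb–Db — an Eb minor seventh chord. The bass Eb is the root, so this is root position: figured 7.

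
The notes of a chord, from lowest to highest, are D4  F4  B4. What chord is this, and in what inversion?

The pitch classes D, F, B arrange in thirds as B–D–F: a B diminished triad.
D is the third of B diminished; third in the bass means first inversion (figured bass 6).

B diminished, first inversion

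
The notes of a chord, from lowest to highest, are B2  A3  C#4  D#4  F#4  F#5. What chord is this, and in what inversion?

B dominant ninth, root position

Reducing to letter names: B, A, C#, D#, F#. These stack in thirds as B–D#–F#–A–C# — a B dominant ninth chord.
With the root (B) in the bass, the chord is in root position.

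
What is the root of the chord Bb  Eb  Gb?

Reordering Bb, Eb, Gb into stacked thirds gives Eb–Gb–Bb; the bottom of that stack, Eb, is the root.

Eb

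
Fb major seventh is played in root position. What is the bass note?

Fb

Fb major seventh is Fb–Ab–Cb–Eb. Root position places the root in the bass: Fb.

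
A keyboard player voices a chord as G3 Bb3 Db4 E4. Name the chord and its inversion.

E diminished seventh, first inversion

The pitch classes G, Bb, Db, E arrange in thirds as E–G–Bb–Db: an E diminished seventh chord.
With the third (G) in the bass, the chord is in first inversion (figured bass 6/5).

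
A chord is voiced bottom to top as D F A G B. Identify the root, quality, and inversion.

G dominant ninth, second inversion

Reducing to letter names: D, F, A, G, B. These stack in thirds as G–B–D–F–A — a G dominant ninth chord.
D is the fifth of G dominant ninth; fifth in the bass means second inversion.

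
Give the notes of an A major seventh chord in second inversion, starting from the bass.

E, G#, A, C#

The chord tones are A–C#–E–G#. With the fifth (E) lowest for second inversion: E, G#, A, C#.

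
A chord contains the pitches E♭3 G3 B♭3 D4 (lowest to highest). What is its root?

Eb

Eb, G, Bb, D are the tones of an Eb major seventh chord (Eb–G–Bb–D), making Eb the root.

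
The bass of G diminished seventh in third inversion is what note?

G diminished seventh is G–Bb–Db–Fb. Third inversion places the seventh in the bass: Fb.

Fb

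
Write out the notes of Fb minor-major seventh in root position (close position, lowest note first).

The chord tones are Fb–Abb–Cb–Eb. With the root (Fb) lowest for root position: Fb, Abb, Cb, Eb.

Fb, Abb, Cb, Eb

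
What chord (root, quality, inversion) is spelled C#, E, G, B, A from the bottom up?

A dominant ninth, first inversion

The distinct note names are C#, E, G, B, A. Stacked in thirds they read A–C#–E–G–B, which is a dominant ninth chord on A.
With the third (C#) in the bass, the chord is in first inversion.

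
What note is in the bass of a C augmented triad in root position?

C

In root position the root is lowest. For C augmented (C–E–G#) that is C.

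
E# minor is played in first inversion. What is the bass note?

E# minor is E#–G#–B#. First inversion places the third in the bass: G#.

G#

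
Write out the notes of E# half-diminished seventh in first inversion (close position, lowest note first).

G#, B, D#, E#

Spelling E# half-diminished seventh: E#–G#–B–D#. In first inversion the third is bass, giving G#, B, D#, E# from the bottom.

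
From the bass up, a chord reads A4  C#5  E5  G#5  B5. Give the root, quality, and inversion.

The distinct note names are A, C#, E, G#, B. Stacked in thirds they read A–C#–E–G#–B, which is a major ninth chord on A.
A is the root of A major ninth; root in the bass means root position.

A major ninth, root position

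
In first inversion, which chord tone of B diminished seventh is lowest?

D

In first inversion the third is lowest. For B diminished seventh (B–D–F–Ab) that is D.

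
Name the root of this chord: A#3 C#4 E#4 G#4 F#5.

The distinct letter names are A#, C#, E#, G#, F#. Arranged as a stack of thirds they read F#–A#–C#–E#–G#, so F# is the root (an F# major ninth chord).

F#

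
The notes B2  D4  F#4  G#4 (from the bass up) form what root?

The distinct letter names are B, D, F#, G#. Arranged as a stack of thirds they read G#–B–D–F#, so G# is the root (a G# half-diminished seventh chord).

G#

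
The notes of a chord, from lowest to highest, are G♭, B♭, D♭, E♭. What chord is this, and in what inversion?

Eb minor seventh, first inversion

Reducing to letter names: Gb, Bb, Db, Eb. These stack in thirds as Eb–Gb–Bb–Db — an Eb minor seventh chord.
With the third (Gb) in the bass, the chord is in first inversion (figured bass 6/5).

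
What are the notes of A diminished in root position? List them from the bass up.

A, C, Eb

A diminished is A–C–Eb. Root position puts the root (A) in the bass, with the remaining tones above: A, C, Eb.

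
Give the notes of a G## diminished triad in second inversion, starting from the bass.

Spelling G## diminished: G##–B#–D#. In second inversion the fifth is bass, giving D#, G##, B# from the bottom.

D#, G##, B#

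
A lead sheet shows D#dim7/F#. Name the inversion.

D#dim7/F# means D# diminished seventh with F# in the bass. F# is the third of D# diminished seventh (D#–F#–A–C), so this is first inversion.

first inversion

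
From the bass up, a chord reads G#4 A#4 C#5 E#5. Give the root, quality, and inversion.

The distinct note names are G#, A#, C#, E#. Stacked in thirds they read A#–C#–E#–G#, which is a minor seventh chord on A#.
G# is the seventh of A# minor seventh; seventh in the bass means third inversion (figured bass 4/2).

A# minor seventh, third inversion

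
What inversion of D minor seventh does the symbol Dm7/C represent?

Dm7/C means D minor seventh with C in the bass. C is the seventh of D minor seventh (D–F–A–C), so this is third inversion.

third inversion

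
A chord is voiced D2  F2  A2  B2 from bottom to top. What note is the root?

B

Reordering D, F, A, B into stacked thirds gives B–D–F–A; the bottom of that stack, B, is the root.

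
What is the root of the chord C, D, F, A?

The distinct letter names are C, D, F, A. Arranged as a stack of thirds they read D–F–A–C, so D is the root (a D minor seventh chord).

D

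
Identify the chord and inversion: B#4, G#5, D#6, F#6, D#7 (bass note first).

G# dominant seventh, first inversion

The pitch classes B#, G#, D#, F# arrange in thirds as G#–B#–D#–F#: a G# dominant seventh chord.
The lowest note is B#, the third of the chord, so this is first inversion (figured bass 6/5).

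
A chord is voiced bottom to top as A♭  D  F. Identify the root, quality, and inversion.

D diminished, second inversion

The distinct note names are Ab, D, F. Stacked in thirds they read D–F–Ab, which is a diminished triad on D.
Ab is the fifth of D diminished; fifth in the bass means second inversion (figured bass 6/4).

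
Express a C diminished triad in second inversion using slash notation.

Cdim/Gb

Second inversion of C diminished has the fifth (Gb) in the bass. As a slash chord: Cdim/Gb.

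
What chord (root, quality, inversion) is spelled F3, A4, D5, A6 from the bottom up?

The distinct note names are F, A, D. Stacked in thirds they read D–F–A, which is a minor triad on D.
F is the third of D minor; third in the bass means first inversion (figured bass 6).

D minor, first inversion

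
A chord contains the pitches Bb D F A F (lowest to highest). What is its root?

Bb

Bb, D, F, A are the tones of a Bb major seventh chord (Bb–D–F–A), making Bb the root.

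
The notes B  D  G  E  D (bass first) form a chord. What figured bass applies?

The notes B, D, G, E stack in thirds as E–G–B–D — an E minor seventh chord. The bass B is the fifth, so this is second inversion: figured 4/3.

4/3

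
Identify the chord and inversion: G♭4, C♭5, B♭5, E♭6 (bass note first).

The pitch classes Gb, Cb, Bb, Eb arrange in thirds as Cb–Eb–Gb–Bb: a Cb major seventh chord.
Gb is the fifth of Cb major seventh; fifth in the bass means second inversion (figured bass 4/3).

Cb major seventh, second inversion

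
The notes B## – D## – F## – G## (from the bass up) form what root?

Reordering B##, D##, F##, G## into stacked thirds gives G##–B##–D##–F##; the bottom of that stack, G##, is the root.

G##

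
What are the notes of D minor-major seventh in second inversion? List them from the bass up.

A, C#, D, F

Spelling D minor-major seventh: D–F–A–C#. In second inversion the fifth is bass, giving A, C#, D, F from the bottom.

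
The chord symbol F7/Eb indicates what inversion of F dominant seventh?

third inversion

F7/Eb means F dominant seventh with Eb in the bass. Eb is the seventh of F dominant seventh (F–A–C–Eb), so this is third inversion.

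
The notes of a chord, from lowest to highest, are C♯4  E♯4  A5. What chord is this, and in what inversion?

The pitch classes C#, E#, A arrange in thirds as A–C#–E#: an A augmented triad.
The lowest note is C#, the third of the chord, so this is first inversion (figured bass 6).

A augmented, first inversion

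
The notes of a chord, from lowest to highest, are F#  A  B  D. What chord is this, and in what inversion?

The distinct note names are F#, A, B, D. Stacked in thirds they read B–D–F#–A, which is a minor seventh chord on B.
With the fifth (F#) in the bass, the chord is in second inversion (figured bass 4/3).

B minor seventh, second inversion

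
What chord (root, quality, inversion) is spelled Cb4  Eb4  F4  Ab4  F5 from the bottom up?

F half-diminished seventh, second inversion

The pitch classes Cb, Eb, F, Ab arrange in thirds as F–Ab–Cb–Eb: an F half-diminished seventh chord.
Cb is the fifth of F half-diminished seventh; fifth in the bass means second inversion (figured bass 4/3).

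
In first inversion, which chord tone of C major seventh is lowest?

E

The third of C major seventh (C–E–G–B) is E; that is the bass in first inversion.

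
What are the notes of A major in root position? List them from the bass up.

The chord tones are A–C#–E. With the root (A) lowest for root position: A, C#, E.

A, C#, E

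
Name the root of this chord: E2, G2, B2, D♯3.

The distinct letter names are E, G, B, D#. Arranged as a stack of thirds they read E–G–B–D#, so E is the root (an E minor-major seventh chord).

E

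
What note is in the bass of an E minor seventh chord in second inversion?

B

In second inversion the fifth is lowest. For E minor seventh (E–G–B–D) that is B.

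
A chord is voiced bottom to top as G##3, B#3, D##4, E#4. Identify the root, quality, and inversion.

The pitch classes G##, B#, D##, E# arrange in thirds as E#–G##–B#–D##: an E# major seventh chord.
The lowest note is G##, the third of the chord, so this is first inversion (figured bass 6/5).

E# major seventh, first inversion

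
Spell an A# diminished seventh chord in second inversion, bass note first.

E, G, A#, C#

The chord tones are A#–C#–E–G. With the fifth (E) lowest for second inversion: E, G, A#, C#.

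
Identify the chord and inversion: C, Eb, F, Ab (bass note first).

F minor seventh, second inversion

The pitch classes C, Eb, F, Ab arrange in thirds as F–Ab–C–Eb: an F minor seventh chord.
With the fifth (C) in the bass, the chord is in second inversion (figured bass 4/3).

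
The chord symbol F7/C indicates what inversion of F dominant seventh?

second inversion

F7/C means F dominant seventh with C in the bass. C is the fifth of F dominant seventh (F–A–C–Eb), so this is second inversion.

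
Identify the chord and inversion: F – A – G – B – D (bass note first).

G dominant ninth, third inversion

Reducing to letter names: F, A, G, B, D. These stack in thirds as G–B–D–F–A — a G dominant ninth chord.
F is the seventh of G dominant ninth; seventh in the bass means third inversion.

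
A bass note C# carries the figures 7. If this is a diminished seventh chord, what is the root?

The figures 7 mean the root of the chord is in the bass. If C# is the root of a diminished seventh chord, the root is C# (chord tones C#–E–G–Bb).

C#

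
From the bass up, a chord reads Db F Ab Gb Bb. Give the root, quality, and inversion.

The pitch classes Db, F, Ab, Gb, Bb arrange in thirds as Gb–Bb–Db–F–Ab: a Gb major ninth chord.
With the fifth (Db) in the bass, the chord is in second inversion.

Gb major ninth, second inversion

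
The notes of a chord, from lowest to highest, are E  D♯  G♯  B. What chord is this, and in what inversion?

The pitch classes E, D#, G#, B arrange in thirds as E–G#–B–D#: an E major seventh chord.
The lowest note is E, the root of the chord, so this is root position (figured bass 7).

E major seventh, root position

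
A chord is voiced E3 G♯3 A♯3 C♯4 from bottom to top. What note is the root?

E, G#, A#, C# are the tones of an A# half-diminished seventh chord (A#–C#–E–G#), making A# the root.

A#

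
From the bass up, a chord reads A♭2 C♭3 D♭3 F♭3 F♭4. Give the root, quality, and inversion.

The distinct note names are Ab, Cb, Db, Fb. Stacked in thirds they read Db–Fb–Ab–Cb, which is a minor seventh chord on Db.
Ab is the fifth of Db minor seventh; fifth in the bass means second inversion (figured bass 4/3).

Db minor seventh, second inversion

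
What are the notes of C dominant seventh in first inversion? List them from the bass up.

E, G, Bb, C

Spelling C dominant seventh: C–E–G–Bb. In first inversion the third is bass, giving E, G, Bb, C from the bottom.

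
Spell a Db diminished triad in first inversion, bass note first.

Spelling Db diminished: Db–Fb–Abb. In first inversion the third is bass, giving Fb, Abb, Db from the bottom.

Fb, Abb, Db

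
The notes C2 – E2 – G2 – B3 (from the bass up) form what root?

The distinct letter names are C, E, G, B. Arranged as a stack of thirds they read C–E–G–B, so C is the root (a C major seventh chord).

C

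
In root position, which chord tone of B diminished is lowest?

The root of B diminished (B–D–F) is B; that is the bass in root position.

B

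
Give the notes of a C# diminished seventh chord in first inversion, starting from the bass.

E, G, Bb, C#

Spelling C# diminished seventh: C#–E–G–Bb. In first inversion the third is bass, giving E, G, Bb, C# from the bottom.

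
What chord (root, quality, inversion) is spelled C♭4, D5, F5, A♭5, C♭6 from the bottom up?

D diminished seventh, third inversion

The distinct note names are Cb, D, F, Ab. Stacked in thirds they read D–F–Ab–Cb, which is a diminished seventh chord on D.
Cb is the seventh of D diminished seventh; seventh in the bass means third inversion (figured bass 4/2).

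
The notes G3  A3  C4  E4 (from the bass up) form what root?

A

Reordering G, A, C, E into stacked thirds gives A–C–E–G; the bottom of that stack, A, is the root.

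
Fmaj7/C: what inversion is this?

Fmaj7/C means F major seventh with C in the bass. C is the fifth of F major seventh (F–A–C–E), so this is second inversion.

second inversion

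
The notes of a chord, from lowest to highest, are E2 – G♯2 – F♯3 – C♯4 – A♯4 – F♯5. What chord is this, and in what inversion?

F# dominant ninth, third inversion

The distinct note names are E, G#, F#, C#, A#. Stacked in thirds they read F#–A#–C#–E–G#, which is a dominant ninth chord on F#.
E is the seventh of F# dominant ninth; seventh in the bass means third inversion.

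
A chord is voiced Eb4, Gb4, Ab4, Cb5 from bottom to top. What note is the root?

Ab

Eb, Gb, Ab, Cb are the tones of an Ab minor seventh chord (Ab–Cb–Eb–Gb), making Ab the root.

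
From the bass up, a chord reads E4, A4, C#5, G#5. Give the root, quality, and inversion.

The distinct note names are E, A, C#, G#. Stacked in thirds they read A–C#–E–G#, which is a major seventh chord on A.
E is the fifth of A major seventh; fifth in the bass means second inversion (figured bass 4/3).

A major seventh, second inversion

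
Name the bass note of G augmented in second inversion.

In second inversion the fifth is lowest. For G augmented (G–B–D#) that is D#.

D#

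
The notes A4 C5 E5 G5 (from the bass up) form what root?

A, C, E, G are the tones of an A minor seventh chord (A–C–E–G), making A the root.

A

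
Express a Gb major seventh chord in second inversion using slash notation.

Second inversion of Gb major seventh has the fifth (Db) in the bass. As a slash chord: Gbmaj7/Db.

Gbmaj7/Db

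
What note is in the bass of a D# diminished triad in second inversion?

A

D# diminished is D#–F#–A. Second inversion places the fifth in the bass: A.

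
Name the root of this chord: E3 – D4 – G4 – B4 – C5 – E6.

C

Reordering E, D, G, B, C into stacked thirds gives C–E–G–B–D; the bottom of that stack, C, is the root.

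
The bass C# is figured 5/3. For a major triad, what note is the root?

The figures 5/3 mean the root of the chord is in the bass. If C# is the root of a major triad, the root is C# (chord tones C#–E#–G#).

C#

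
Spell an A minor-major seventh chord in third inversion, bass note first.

G#, A, C, E

The chord tones are A–C–E–G#. With the seventh (G#) lowest for third inversion: G#, A, C, E.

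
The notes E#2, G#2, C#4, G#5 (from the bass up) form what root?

Reordering E#, G#, C# into stacked thirds gives C#–E#–G#; the bottom of that stack, C#, is the root.

C#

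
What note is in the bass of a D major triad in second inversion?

A

In second inversion the fifth is lowest. For D major (D–F#–A) that is A.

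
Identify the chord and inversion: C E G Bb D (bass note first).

C dominant ninth, root position

Reducing to letter names: C, E, G, Bb, D. These stack in thirds as C–E–G–Bb–D — a C dominant ninth chord.
The lowest note is C, the root of the chord, so this is root position.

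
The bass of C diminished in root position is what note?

C diminished is C–Eb–Gb. Root position places the root in the bass: C.

C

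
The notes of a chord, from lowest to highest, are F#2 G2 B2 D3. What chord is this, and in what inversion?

Reducing to letter names: F#, G, B, D. These stack in thirds as G–B–D–F# — a G major seventh chord.
The lowest note is F#, the seventh of the chord, so this is third inversion (figured bass 4/2).

G major seventh, third inversion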